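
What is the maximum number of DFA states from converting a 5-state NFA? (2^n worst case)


NFA has 5 states
Subset construction: each DFA state = subset of NFA states
Maximum subsets = 2^5
2^5 = 32

32


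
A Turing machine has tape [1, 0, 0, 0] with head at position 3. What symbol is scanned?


Tape: [1, 0, 0, 0]
Positions: 0 1 2 3
Values:    1 0 0 0
Head at position 3
tape[3] = 0

0


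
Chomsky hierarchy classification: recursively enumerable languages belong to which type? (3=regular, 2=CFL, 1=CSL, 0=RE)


Chomsky hierarchy levels:
  Type 3: Regular (DFA/NFA/regex)
  Type 2: Context-free (PDA)
  Type 1: Context-sensitive
  Type 0: Recursively enumerable (TM)
'recursively enumerable' corresponds to Type 0

0


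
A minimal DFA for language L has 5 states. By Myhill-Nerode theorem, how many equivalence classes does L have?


Myhill-Nerode theorem:
Number of equivalence classes = number of states in minimal DFA
Minimal DFA states = 5
Therefore equivalence classes = 5

5


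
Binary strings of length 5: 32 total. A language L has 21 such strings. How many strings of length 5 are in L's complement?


Alphabet: {0,1}
String length: 5
Total strings of length 5 = 2^5 = 32
Strings in L = 21
Complement = total - |L|
= 32 - 21
= 11

11


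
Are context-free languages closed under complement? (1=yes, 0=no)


CFL closure properties:
  Closed under: union, concatenation, Kleene star
  NOT closed under: intersection, complement
Operation 'complement' is in not-closed list -> No (not closed)

0


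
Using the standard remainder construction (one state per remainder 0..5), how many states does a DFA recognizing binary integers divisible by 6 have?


Divisibility by 6 is tracked via the remainder mod 6: 0, 1, ..., 5
The construction assigns one state to each remainder
Number of remainders = 6

6


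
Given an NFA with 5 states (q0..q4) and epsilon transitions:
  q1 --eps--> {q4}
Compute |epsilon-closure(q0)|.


Starting from q0
Initialize closure = {q0}
q0 has no outgoing epsilon transitions -> nothing to add
Final closure: {q0}
Size = 1

1


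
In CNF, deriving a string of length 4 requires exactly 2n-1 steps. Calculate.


Chomsky Normal Form derivation:
String length n = 4
Each step either:
  - Splits a nonterminal into two (n-1 such steps)
  - Converts a nonterminal to terminal (n such steps)
Total = (n-1) + n = 2n - 1
= 2(4) - 1
= 8 - 1
= 7

7


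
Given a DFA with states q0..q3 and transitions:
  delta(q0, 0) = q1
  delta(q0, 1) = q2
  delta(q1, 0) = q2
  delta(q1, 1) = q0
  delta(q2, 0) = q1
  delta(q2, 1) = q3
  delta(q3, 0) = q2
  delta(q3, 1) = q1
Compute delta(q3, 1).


Looking up transition function:
delta(q3, 1) in the table
Row: q3, Column: 1
Result: q1

q1


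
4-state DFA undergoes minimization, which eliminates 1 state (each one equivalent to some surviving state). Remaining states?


Original DFA: 4 states
Redundant states removed: 1
Minimized states = original - removed
= 4 - 1
= 3

3


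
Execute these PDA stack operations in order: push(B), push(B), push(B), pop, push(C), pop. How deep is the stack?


Tracing stack operations:
  push(B) -> stack = [B], depth=1
  push(B) -> stack = [B,B], depth=2
  push(B) -> stack = [B,B,B], depth=3
  pop -> removed B, stack = [B,B], depth=2
  push(C) -> stack = [B,B,C], depth=3
  pop -> removed C, stack = [B,B], depth=2
Final depth = 2

2


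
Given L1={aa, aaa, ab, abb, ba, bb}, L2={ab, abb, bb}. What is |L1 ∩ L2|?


L1 = {aa, aaa, ab, abb, ba, bb}
L2 = {ab, abb, bb}
Checking each string in L1 against L2:
  'aa': in L2? No
  'aaa': in L2? No
  'ab': in L2? Yes
  'abb': in L2? Yes
  'ba': in L2? No
  'bb': in L2? Yes
Intersection = {ab, abb, bb}
|L1 ∩ L2| = 3

3


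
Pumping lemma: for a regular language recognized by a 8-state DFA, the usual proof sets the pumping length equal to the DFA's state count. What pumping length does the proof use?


Pumping lemma for regular languages (standard proof):
Take p = |Q|, the number of DFA states.
Any string of length >= |Q| passes through |Q|+1 states while reading its first |Q| symbols,
so by pigeonhole some state repeats, giving the loop that can be pumped.
Here |Q| = 8
Therefore the proof uses p = 8

8


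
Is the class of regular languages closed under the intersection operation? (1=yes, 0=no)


Regular languages are closed under:
- Union (DFA product construction)
- Intersection (DFA product construction)
- Complement (swap accept/reject states)
- Concatenation (NFA construction)
- Kleene star (NFA construction)
intersection is in this list
Therefore: closed

1


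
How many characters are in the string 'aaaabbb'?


String: 'aaaabbb'
Counting characters:
  'a' appears 4 time(s)
  'b' appears 3 time(s)
Total length = 4 + 3 = 7

7


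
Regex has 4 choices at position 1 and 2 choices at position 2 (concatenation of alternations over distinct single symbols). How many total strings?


First group: 4 alternatives
Second group: 2 alternatives
Concatenation: each choice from group 1 pairs with each from group 2
Total = 4 x 2 = 8

8


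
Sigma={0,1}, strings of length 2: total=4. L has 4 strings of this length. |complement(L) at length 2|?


Alphabet: {0,1}
String length: 2
Total strings of length 2 = 2^2 = 4
Strings in L = 4
Complement = total - |L|
= 4 - 4
= 0

0


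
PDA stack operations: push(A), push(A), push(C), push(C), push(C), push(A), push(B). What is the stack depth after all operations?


Tracing stack operations:
  push(A) -> stack = [A], depth=1
  push(A) -> stack = [A,A], depth=2
  push(C) -> stack = [A,A,C], depth=3
  push(C) -> stack = [A,A,C,C], depth=4
  push(C) -> stack = [A,A,C,C,C], depth=5
  push(A) -> stack = [A,A,C,C,C,A], depth=6
  push(B) -> stack = [A,A,C,C,C,A,B], depth=7
Final depth = 7

7


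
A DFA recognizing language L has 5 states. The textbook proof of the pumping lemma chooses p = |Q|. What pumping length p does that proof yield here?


Pumping lemma for regular languages (standard proof):
Take p = |Q|, the number of DFA states.
Any string of length >= |Q| passes through |Q|+1 states while reading its first |Q| symbols,
so by pigeonhole some state repeats, giving the loop that can be pumped.
Here |Q| = 5
Therefore the proof uses p = 5

5


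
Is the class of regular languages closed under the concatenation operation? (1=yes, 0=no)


Regular languages are closed under:
- Union (DFA product construction)
- Intersection (DFA product construction)
- Complement (swap accept/reject states)
- Concatenation (NFA construction)
- Kleene star (NFA construction)
concatenation is in this list
Therefore: closed

1


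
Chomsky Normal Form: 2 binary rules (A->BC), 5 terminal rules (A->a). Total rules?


CNF allows two rule forms:
  A -> BC (binary): 2 rules
  A -> a (terminal): 5 rules
Total = 2 + 5 = 7

7


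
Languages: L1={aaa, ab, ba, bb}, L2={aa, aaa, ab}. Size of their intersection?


L1 = {aaa, ab, ba, bb}
L2 = {aa, aaa, ab}
Checking each string in L1 against L2:
  'aaa': in L2? Yes
  'ab': in L2? Yes
  'ba': in L2? No
  'bb': in L2? No
Intersection = {aaa, ab}
|L1 ∩ L2| = 2

2


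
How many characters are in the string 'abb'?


String: 'abb'
Counting characters:
  'a' appears 1 time(s)
  'b' appears 2 time(s)
Total length = 1 + 2 = 3

3


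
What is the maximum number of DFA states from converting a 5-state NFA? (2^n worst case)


NFA has 5 states
Subset construction: each DFA state = subset of NFA states
Maximum subsets = 2^5
2^5 = 32

32


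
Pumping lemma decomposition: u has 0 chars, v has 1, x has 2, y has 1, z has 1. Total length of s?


|s| = |u| + |v| + |x| + |y| + |z|
= 0 + 1 + 2 + 1 + 1
= 1 + 2 + 2
= 3 + 2
= 5

5


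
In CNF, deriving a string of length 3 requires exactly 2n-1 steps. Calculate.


Chomsky Normal Form derivation:
String length n = 3
Each step either:
  - Splits a nonterminal into two (n-1 such steps)
  - Converts a nonterminal to terminal (n such steps)
Total = (n-1) + n = 2n - 1
= 2(3) - 1
= 6 - 1
= 5

5


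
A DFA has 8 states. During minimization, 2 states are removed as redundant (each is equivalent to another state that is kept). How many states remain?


Original DFA: 8 states
Redundant states removed: 2
Minimized states = original - removed
= 8 - 2
= 6

6


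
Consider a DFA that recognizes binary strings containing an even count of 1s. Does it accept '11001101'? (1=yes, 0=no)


DFA has 2 states: q_even (start, accept=yes) and q_odd
Processing string '11001101' character by character:
  Position 0: read '1', 1-count=1 -> q_odd
  Position 1: read '1', 1-count=2 -> q_even
  Position 2: read '0', 1-count=2 -> q_even (no change)
  Position 3: read '0', 1-count=2 -> q_even (no change)
  Position 4: read '1', 1-count=3 -> q_odd
  Position 5: read '1', 1-count=4 -> q_even
  Position 6: read '0', 1-count=4 -> q_even (no change)
  Position 7: read '1', 1-count=5 -> q_odd
Final state: q_odd, total 1s = 5 (odd); the DFA requires an even count -> reject

0


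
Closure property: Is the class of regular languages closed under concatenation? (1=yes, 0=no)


Regular languages are closed under all standard operations:
- Union: Yes (product construction)
- Intersection: Yes (product construction)
- Complement: Yes (swap accept/reject)
- Concatenation: Yes (NFA construction)
Operation: concatenation -> Closed

1


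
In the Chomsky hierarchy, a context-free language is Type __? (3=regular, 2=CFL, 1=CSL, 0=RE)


Chomsky hierarchy levels:
  Type 3: Regular (DFA/NFA/regex)
  Type 2: Context-free (PDA)
  Type 1: Context-sensitive
  Type 0: Recursively enumerable (TM)
'context-free' corresponds to Type 2

2


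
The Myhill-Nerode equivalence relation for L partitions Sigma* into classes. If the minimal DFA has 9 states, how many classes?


Myhill-Nerode theorem:
Number of equivalence classes = number of states in minimal DFA
Minimal DFA states = 9
Therefore equivalence classes = 9

9


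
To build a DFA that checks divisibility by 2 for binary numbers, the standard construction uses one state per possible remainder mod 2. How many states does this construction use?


Divisibility by 2 is tracked via the remainder mod 2: 0, 1, ..., 1
The construction assigns one state to each remainder
Number of remainders = 2

2


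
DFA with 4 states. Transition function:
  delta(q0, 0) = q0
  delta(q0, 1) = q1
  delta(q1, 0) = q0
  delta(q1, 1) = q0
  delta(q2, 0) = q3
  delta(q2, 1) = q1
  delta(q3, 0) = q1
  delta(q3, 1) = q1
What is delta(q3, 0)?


Looking up transition function:
delta(q3, 0) in the table
Row: q3, Column: 0
Result: q1

q1


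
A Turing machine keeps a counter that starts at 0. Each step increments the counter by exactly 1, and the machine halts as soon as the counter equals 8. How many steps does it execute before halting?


Counter starts at 0. Counting sequence:
  Step 1: counter = 1
  Step 2: counter = 2
  Step 3: counter = 3
  Step 4: counter = 4
  Step 5: counter = 5
  Step 6: counter = 6
  Step 7: counter = 7
  Step 8: counter = 8
Counter reached 8 -> halt
Total steps = 8

8


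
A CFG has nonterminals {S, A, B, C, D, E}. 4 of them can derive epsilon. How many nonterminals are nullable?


Nonterminals: {S, A, B, C, D, E}
A nonterminal is nullable if it can derive epsilon
Counting nullable nonterminals: 4
Total nullable = 4

4


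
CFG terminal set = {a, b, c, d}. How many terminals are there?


Terminal symbols: a, b, c, d
Counting each: a (#1), b (#2), c (#3), d (#4)
Total = 4

4


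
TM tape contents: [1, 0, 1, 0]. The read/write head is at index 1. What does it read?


Tape: [1, 0, 1, 0]
Positions: 0 1 2 3
Values:    1 0 1 0
Head at position 1
tape[1] = 0

0


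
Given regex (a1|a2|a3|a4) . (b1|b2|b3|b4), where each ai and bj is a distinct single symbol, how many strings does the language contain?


First group: 4 alternatives
Second group: 4 alternatives
Concatenation: each choice from group 1 pairs with each from group 2
Total = 4 x 4 = 16

16


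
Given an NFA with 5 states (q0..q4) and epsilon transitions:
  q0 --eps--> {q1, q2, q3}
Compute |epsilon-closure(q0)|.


Starting from q0
Initialize closure = {q0}
Follow epsilon from q0 -> add q1
Follow epsilon from q0 -> add q2
Follow epsilon from q0 -> add q3
Final closure: {q0, q1, q2, q3}
Size = 4

4


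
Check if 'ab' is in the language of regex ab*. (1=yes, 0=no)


Pattern: ab*
String: 'ab'
Pattern requires: exactly one 'a' followed by zero or more 'b's
First char is 'a' -> OK
Rest 'b': all b's? Yes
Result: 1

1


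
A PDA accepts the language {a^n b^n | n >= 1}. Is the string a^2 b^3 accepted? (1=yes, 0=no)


Language requires equal numbers of a's and b's
PDA pushes for each 'a', pops for each 'b'
Number of a's = 2
Number of b's = 3
2 != 3 -> Reject

0


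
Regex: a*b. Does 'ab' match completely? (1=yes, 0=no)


Pattern: a*b
String: 'ab'
Pattern requires: zero or more 'a's followed by exactly one 'b'
Found 1 leading 'a's
Remaining: 'b'
Remaining is exactly 'b' -> match
Result: 1

1


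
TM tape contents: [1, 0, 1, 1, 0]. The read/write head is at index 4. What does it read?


Tape: [1, 0, 1, 1, 0]
Positions: 0 1 2 3 4
Values:    1 0 1 1 0
Head at position 4
tape[4] = 0

0


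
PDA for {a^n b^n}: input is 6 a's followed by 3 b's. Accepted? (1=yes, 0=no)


Language requires equal numbers of a's and b's
PDA pushes for each 'a', pops for each 'b'
Number of a's = 6
Number of b's = 3
6 != 3 -> Reject

0


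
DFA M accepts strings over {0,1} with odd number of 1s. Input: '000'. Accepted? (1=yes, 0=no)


DFA has 2 states: q_even (start, accept=no) and q_odd
Processing string '000' character by character:
  Position 0: read '0', 1-count=0 -> q_even (no change)
  Position 1: read '0', 1-count=0 -> q_even (no change)
  Position 2: read '0', 1-count=0 -> q_even (no change)
Final state: q_even, total 1s = 0 (even); the DFA requires an odd count -> reject

0


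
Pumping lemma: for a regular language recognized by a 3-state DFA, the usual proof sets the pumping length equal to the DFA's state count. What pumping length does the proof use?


Pumping lemma for regular languages (standard proof):
Take p = |Q|, the number of DFA states.
Any string of length >= |Q| passes through |Q|+1 states while reading its first |Q| symbols,
so by pigeonhole some state repeats, giving the loop that can be pumped.
Here |Q| = 3
Therefore the proof uses p = 3

3


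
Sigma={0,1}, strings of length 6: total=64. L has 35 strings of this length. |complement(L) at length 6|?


Alphabet: {0,1}
String length: 6
Total strings of length 6 = 2^6 = 64
Strings in L = 35
Complement = total - |L|
= 64 - 35
= 29

29


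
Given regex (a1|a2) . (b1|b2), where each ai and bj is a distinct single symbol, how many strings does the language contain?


First group: 2 alternatives
Second group: 2 alternatives
Concatenation: each choice from group 1 pairs with each from group 2
Total = 2 x 2 = 4

4


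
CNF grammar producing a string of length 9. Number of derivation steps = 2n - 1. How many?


Chomsky Normal Form derivation:
String length n = 9
Each step either:
  - Splits a nonterminal into two (n-1 such steps)
  - Converts a nonterminal to terminal (n such steps)
Total = (n-1) + n = 2n - 1
= 2(9) - 1
= 18 - 1
= 17

17


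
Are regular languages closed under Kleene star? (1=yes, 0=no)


Regular languages are closed under:
- Union (DFA product construction)
- Intersection (DFA product construction)
- Complement (swap accept/reject states)
- Concatenation (NFA construction)
- Kleene star (NFA construction)
Kleene star is in this list
Therefore: closed

1


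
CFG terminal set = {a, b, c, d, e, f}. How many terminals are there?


Terminal symbols: a, b, c, d, e, f
Counting each: a (#1), b (#2), c (#3), d (#4), e (#5), f (#6)
Total = 6

6


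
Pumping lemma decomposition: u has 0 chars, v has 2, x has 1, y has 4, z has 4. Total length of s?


|s| = |u| + |v| + |x| + |y| + |z|
= 0 + 2 + 1 + 4 + 4
= 2 + 1 + 8
= 3 + 8
= 11

11


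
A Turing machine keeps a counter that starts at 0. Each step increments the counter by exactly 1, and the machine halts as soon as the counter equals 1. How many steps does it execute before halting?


Counter starts at 0. Counting sequence:
  Step 1: counter = 1
Counter reached 1 -> halt
Total steps = 1

1


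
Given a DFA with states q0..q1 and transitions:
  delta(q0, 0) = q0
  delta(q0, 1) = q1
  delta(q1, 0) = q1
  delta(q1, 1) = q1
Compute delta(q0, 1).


Looking up transition function:
delta(q0, 1) in the table
Row: q0, Column: 1
Result: q1

q1


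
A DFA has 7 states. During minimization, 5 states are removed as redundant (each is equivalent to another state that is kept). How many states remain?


Original DFA: 7 states
Redundant states removed: 5
Minimized states = original - removed
= 7 - 5
= 2

2


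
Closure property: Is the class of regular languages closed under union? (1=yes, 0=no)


Regular languages are closed under all standard operations:
- Union: Yes (product construction)
- Intersection: Yes (product construction)
- Complement: Yes (swap accept/reject)
- Concatenation: Yes (NFA construction)
Operation: union -> Closed

1


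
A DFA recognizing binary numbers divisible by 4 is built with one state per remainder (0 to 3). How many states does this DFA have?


Divisibility by 4 is tracked via the remainder mod 4: 0, 1, ..., 3
The construction assigns one state to each remainder
Number of remainders = 4

4


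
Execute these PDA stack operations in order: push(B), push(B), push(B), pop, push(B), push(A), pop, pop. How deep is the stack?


Tracing stack operations:
  push(B) -> stack = [B], depth=1
  push(B) -> stack = [B,B], depth=2
  push(B) -> stack = [B,B,B], depth=3
  pop -> removed B, stack = [B,B], depth=2
  push(B) -> stack = [B,B,B], depth=3
  push(A) -> stack = [B,B,B,A], depth=4
  pop -> removed A, stack = [B,B,B], depth=3
  pop -> removed B, stack = [B,B], depth=2
Final depth = 2

2


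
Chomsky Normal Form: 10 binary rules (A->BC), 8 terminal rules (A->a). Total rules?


CNF allows two rule forms:
  A -> BC (binary): 10 rules
  A -> a (terminal): 8 rules
Total = 10 + 8 = 18

18


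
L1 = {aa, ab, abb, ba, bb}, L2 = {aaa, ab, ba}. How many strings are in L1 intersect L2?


L1 = {aa, ab, abb, ba, bb}
L2 = {aaa, ab, ba}
Checking each string in L1 against L2:
  'aa': in L2? No
  'ab': in L2? Yes
  'abb': in L2? No
  'ba': in L2? Yes
  'bb': in L2? No
Intersection = {ab, ba}
|L1 ∩ L2| = 2

2


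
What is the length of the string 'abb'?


String: 'abb'
Counting characters:
  'a' appears 1 time(s)
  'b' appears 2 time(s)
Total length = 1 + 2 = 3

3


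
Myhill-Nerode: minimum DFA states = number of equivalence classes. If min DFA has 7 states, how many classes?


Myhill-Nerode theorem:
Number of equivalence classes = number of states in minimal DFA
Minimal DFA states = 7
Therefore equivalence classes = 7

7


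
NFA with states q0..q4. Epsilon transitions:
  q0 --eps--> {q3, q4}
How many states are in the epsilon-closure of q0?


Starting from q0
Initialize closure = {q0}
Follow epsilon from q0 -> add q3
Follow epsilon from q0 -> add q4
Final closure: {q0, q3, q4}
Size = 3

3


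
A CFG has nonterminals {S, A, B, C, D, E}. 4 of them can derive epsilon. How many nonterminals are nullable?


Nonterminals: {S, A, B, C, D, E}
A nonterminal is nullable if it can derive epsilon
Counting nullable nonterminals: 4
Total nullable = 4

4


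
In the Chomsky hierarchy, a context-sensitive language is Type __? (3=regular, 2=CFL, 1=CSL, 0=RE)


Chomsky hierarchy levels:
  Type 3: Regular (DFA/NFA/regex)
  Type 2: Context-free (PDA)
  Type 1: Context-sensitive
  Type 0: Recursively enumerable (TM)
'context-sensitive' corresponds to Type 1

1


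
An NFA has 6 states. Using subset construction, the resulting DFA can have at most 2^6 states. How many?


NFA has 6 states
Subset construction: each DFA state = subset of NFA states
Maximum subsets = 2^6
2^6 = 64

64


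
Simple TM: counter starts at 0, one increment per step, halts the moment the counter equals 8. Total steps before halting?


Counter starts at 0. Counting sequence:
  Step 1: counter = 1
  Step 2: counter = 2
  Step 3: counter = 3
  Step 4: counter = 4
  Step 5: counter = 5
  Step 6: counter = 6
  Step 7: counter = 7
  Step 8: counter = 8
Counter reached 8 -> halt
Total steps = 8

8


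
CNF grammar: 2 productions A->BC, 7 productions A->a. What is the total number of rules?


CNF allows two rule forms:
  A -> BC (binary): 2 rules
  A -> a (terminal): 7 rules
Total = 2 + 7 = 9

9


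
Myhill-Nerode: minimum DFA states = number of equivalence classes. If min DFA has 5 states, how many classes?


Myhill-Nerode theorem:
Number of equivalence classes = number of states in minimal DFA
Minimal DFA states = 5
Therefore equivalence classes = 5

5


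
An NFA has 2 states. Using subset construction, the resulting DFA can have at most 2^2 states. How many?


NFA has 2 states
Subset construction: each DFA state = subset of NFA states
Maximum subsets = 2^2
2^2 = 4

4


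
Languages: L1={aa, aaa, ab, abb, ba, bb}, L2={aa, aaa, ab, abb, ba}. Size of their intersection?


L1 = {aa, aaa, ab, abb, ba, bb}
L2 = {aa, aaa, ab, abb, ba}
Checking each string in L1 against L2:
  'aa': in L2? Yes
  'aaa': in L2? Yes
  'ab': in L2? Yes
  'abb': in L2? Yes
  'ba': in L2? Yes
  'bb': in L2? No
Intersection = {aa, aaa, ab, abb, ba}
|L1 ∩ L2| = 5

5


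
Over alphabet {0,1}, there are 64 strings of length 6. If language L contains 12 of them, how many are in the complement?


Alphabet: {0,1}
String length: 6
Total strings of length 6 = 2^6 = 64
Strings in L = 12
Complement = total - |L|
= 64 - 12
= 52

52


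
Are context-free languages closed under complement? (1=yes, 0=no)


CFL closure properties:
  Closed under: union, concatenation, Kleene star
  NOT closed under: intersection, complement
Operation 'complement' is in not-closed list -> No (not closed)

0


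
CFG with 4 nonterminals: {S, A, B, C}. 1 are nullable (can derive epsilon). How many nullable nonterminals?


Nonterminals: {S, A, B, C}
A nonterminal is nullable if it can derive epsilon
Counting nullable nonterminals: 1
Total nullable = 1

1


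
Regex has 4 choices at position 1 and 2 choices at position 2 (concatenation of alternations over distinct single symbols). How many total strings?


First group: 4 alternatives
Second group: 2 alternatives
Concatenation: each choice from group 1 pairs with each from group 2
Total = 4 x 2 = 8

8


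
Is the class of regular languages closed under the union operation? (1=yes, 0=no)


Regular languages are closed under:
- Union (DFA product construction)
- Intersection (DFA product construction)
- Complement (swap accept/reject states)
- Concatenation (NFA construction)
- Kleene star (NFA construction)
union is in this list
Therefore: closed

1


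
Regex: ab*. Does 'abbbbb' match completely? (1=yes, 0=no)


Pattern: ab*
String: 'abbbbb'
Pattern requires: exactly one 'a' followed by zero or more 'b's
First char is 'a' -> OK
Rest 'bbbbb': all b's? Yes
Result: 1

1


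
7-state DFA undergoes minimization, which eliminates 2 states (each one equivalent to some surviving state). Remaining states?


Original DFA: 7 states
Redundant states removed: 2
Minimized states = original - removed
= 7 - 2
= 5

5


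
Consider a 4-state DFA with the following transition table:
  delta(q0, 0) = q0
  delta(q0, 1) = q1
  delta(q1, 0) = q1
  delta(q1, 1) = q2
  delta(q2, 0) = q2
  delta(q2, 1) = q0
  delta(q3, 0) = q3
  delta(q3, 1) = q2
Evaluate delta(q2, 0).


Looking up transition function:
delta(q2, 0) in the table
Row: q2, Column: 0
Result: q2

q2


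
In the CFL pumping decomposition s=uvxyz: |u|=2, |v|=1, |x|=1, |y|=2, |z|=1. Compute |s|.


|s| = |u| + |v| + |x| + |y| + |z|
= 2 + 1 + 1 + 2 + 1
= 3 + 1 + 3
= 4 + 3
= 7

7


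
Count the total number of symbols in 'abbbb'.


String: 'abbbb'
Counting characters:
  'a' appears 1 time(s)
  'b' appears 4 time(s)
Total length = 1 + 4 = 5

5


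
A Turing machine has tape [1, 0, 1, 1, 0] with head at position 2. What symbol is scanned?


Tape: [1, 0, 1, 1, 0]
Positions: 0 1 2 3 4
Values:    1 0 1 1 0
Head at position 2
tape[2] = 1

1


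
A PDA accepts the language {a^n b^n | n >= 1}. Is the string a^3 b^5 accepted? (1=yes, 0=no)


Language requires equal numbers of a's and b's
PDA pushes for each 'a', pops for each 'b'
Number of a's = 3
Number of b's = 5
3 != 5 -> Reject

0


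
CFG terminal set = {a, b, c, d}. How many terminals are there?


Terminal symbols: a, b, c, d
Counting each: a (#1), b (#2), c (#3), d (#4)
Total = 4

4


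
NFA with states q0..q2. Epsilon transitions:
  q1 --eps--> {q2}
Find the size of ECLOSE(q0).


Starting from q0
Initialize closure = {q0}
q0 has no outgoing epsilon transitions -> nothing to add
Final closure: {q0}
Size = 1

1


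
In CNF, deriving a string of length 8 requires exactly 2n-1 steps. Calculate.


Chomsky Normal Form derivation:
String length n = 8
Each step either:
  - Splits a nonterminal into two (n-1 such steps)
  - Converts a nonterminal to terminal (n such steps)
Total = (n-1) + n = 2n - 1
= 2(8) - 1
= 16 - 1
= 15

15


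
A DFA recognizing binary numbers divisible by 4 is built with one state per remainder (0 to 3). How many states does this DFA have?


Divisibility by 4 is tracked via the remainder mod 4: 0, 1, ..., 3
The construction assigns one state to each remainder
Number of remainders = 4

4


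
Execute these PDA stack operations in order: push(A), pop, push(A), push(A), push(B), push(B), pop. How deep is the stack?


Tracing stack operations:
  push(A) -> stack = [A], depth=1
  pop -> removed A, stack = [], depth=0
  push(A) -> stack = [A], depth=1
  push(A) -> stack = [A,A], depth=2
  push(B) -> stack = [A,A,B], depth=3
  push(B) -> stack = [A,A,B,B], depth=4
  pop -> removed B, stack = [A,A,B], depth=3
Final depth = 3

3


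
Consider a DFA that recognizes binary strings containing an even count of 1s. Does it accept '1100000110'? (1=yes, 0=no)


DFA has 2 states: q_even (start, accept=yes) and q_odd
Processing string '1100000110' character by character:
  Position 0: read '1', 1-count=1 -> q_odd
  Position 1: read '1', 1-count=2 -> q_even
  Position 2: read '0', 1-count=2 -> q_even (no change)
  Position 3: read '0', 1-count=2 -> q_even (no change)
  Position 4: read '0', 1-count=2 -> q_even (no change)
  Position 5: read '0', 1-count=2 -> q_even (no change)
  Position 6: read '0', 1-count=2 -> q_even (no change)
  Position 7: read '1', 1-count=3 -> q_odd
  Position 8: read '1', 1-count=4 -> q_even
  Position 9: read '0', 1-count=4 -> q_even (no change)
Final state: q_even, total 1s = 4 (even); the DFA requires an even count -> accept

1


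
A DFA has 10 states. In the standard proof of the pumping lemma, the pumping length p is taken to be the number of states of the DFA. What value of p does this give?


Pumping lemma for regular languages (standard proof):
Take p = |Q|, the number of DFA states.
Any string of length >= |Q| passes through |Q|+1 states while reading its first |Q| symbols,
so by pigeonhole some state repeats, giving the loop that can be pumped.
Here |Q| = 10
Therefore the proof uses p = 10

10


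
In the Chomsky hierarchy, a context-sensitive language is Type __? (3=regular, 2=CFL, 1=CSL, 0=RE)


Chomsky hierarchy levels:
  Type 3: Regular (DFA/NFA/regex)
  Type 2: Context-free (PDA)
  Type 1: Context-sensitive
  Type 0: Recursively enumerable (TM)
'context-sensitive' corresponds to Type 1

1


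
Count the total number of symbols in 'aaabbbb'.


String: 'aaabbbb'
Counting characters:
  'a' appears 3 time(s)
  'b' appears 4 time(s)
Total length = 3 + 4 = 7

7


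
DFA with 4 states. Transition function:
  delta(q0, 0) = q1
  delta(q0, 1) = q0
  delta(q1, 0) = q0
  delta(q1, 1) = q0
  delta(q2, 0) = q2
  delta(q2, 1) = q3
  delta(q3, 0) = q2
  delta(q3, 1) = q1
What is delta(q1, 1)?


Looking up transition function:
delta(q1, 1) in the table
Row: q1, Column: 1
Result: q0

q0


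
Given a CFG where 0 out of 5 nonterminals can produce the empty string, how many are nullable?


Nonterminals: {S, A, B, C, D}
A nonterminal is nullable if it can derive epsilon
Counting nullable nonterminals: 0
Total nullable = 0

0


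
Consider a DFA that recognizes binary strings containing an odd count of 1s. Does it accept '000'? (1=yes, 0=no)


DFA has 2 states: q_even (start, accept=no) and q_odd
Processing string '000' character by character:
  Position 0: read '0', 1-count=0 -> q_even (no change)
  Position 1: read '0', 1-count=0 -> q_even (no change)
  Position 2: read '0', 1-count=0 -> q_even (no change)
Final state: q_even, total 1s = 0 (even); the DFA requires an odd count -> reject

0


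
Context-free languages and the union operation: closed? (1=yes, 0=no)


CFL closure properties:
  Closed under: union, concatenation, Kleene star
  NOT closed under: intersection, complement
Operation 'union' is in closed list -> Yes (closed)

1


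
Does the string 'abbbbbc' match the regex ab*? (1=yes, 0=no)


Pattern: ab*
String: 'abbbbbc'
Pattern requires: exactly one 'a' followed by zero or more 'b's
First char is 'a' -> OK
Rest 'bbbbbc': all b's? No
Result: 0

0


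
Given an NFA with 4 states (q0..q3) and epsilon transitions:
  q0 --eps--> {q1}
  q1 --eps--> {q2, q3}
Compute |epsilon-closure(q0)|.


Starting from q0
Initialize closure = {q0}
Follow epsilon from q0 -> add q1
Follow epsilon from q1 -> add q2
Follow epsilon from q1 -> add q3
Final closure: {q0, q1, q2, q3}
Size = 4

4


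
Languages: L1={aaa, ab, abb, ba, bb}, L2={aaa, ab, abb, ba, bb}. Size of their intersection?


L1 = {aaa, ab, abb, ba, bb}
L2 = {aaa, ab, abb, ba, bb}
Checking each string in L1 against L2:
  'aaa': in L2? Yes
  'ab': in L2? Yes
  'abb': in L2? Yes
  'ba': in L2? Yes
  'bb': in L2? Yes
Intersection = {aaa, ab, abb, ba, bb}
|L1 ∩ L2| = 5

5


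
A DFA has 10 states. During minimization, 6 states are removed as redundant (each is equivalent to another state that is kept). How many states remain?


Original DFA: 10 states
Redundant states removed: 6
Minimized states = original - removed
= 10 - 6
= 4

4


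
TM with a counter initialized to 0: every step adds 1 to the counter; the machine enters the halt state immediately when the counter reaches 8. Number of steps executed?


Counter starts at 0. Counting sequence:
  Step 1: counter = 1
  Step 2: counter = 2
  Step 3: counter = 3
  Step 4: counter = 4
  Step 5: counter = 5
  Step 6: counter = 6
  Step 7: counter = 7
  Step 8: counter = 8
Counter reached 8 -> halt
Total steps = 8

8


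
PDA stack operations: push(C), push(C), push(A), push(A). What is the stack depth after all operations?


Tracing stack operations:
  push(C) -> stack = [C], depth=1
  push(C) -> stack = [C,C], depth=2
  push(A) -> stack = [C,C,A], depth=3
  push(A) -> stack = [C,C,A,A], depth=4
Final depth = 4

4


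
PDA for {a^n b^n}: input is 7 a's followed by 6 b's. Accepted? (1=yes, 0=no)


Language requires equal numbers of a's and b's
PDA pushes for each 'a', pops for each 'b'
Number of a's = 7
Number of b's = 6
7 != 6 -> Reject

0


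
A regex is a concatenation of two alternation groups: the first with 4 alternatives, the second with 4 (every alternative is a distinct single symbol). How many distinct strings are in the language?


First group: 4 alternatives
Second group: 4 alternatives
Concatenation: each choice from group 1 pairs with each from group 2
Total = 4 x 4 = 16

16


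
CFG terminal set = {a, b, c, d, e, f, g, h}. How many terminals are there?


Terminal symbols: a, b, c, d, e, f, g, h
Counting each: a (#1), b (#2), c (#3), d (#4), e (#5), f (#6), g (#7), h (#8)
Total = 8

8


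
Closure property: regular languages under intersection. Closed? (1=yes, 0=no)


Regular languages are closed under:
- Union (DFA product construction)
- Intersection (DFA product construction)
- Complement (swap accept/reject states)
- Concatenation (NFA construction)
- Kleene star (NFA construction)
intersection is in this list
Therefore: closed

1


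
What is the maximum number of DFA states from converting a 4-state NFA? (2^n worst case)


NFA has 4 states
Subset construction: each DFA state = subset of NFA states
Maximum subsets = 2^4
2^4 = 16

16


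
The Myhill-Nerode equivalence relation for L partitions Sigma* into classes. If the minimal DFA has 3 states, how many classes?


Myhill-Nerode theorem:
Number of equivalence classes = number of states in minimal DFA
Minimal DFA states = 3
Therefore equivalence classes = 3

3


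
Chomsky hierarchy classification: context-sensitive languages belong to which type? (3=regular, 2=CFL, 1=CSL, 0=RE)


Chomsky hierarchy levels:
  Type 3: Regular (DFA/NFA/regex)
  Type 2: Context-free (PDA)
  Type 1: Context-sensitive
  Type 0: Recursively enumerable (TM)
'context-sensitive' corresponds to Type 1

1


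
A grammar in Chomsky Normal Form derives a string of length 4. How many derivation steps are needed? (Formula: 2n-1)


Chomsky Normal Form derivation:
String length n = 4
Each step either:
  - Splits a nonterminal into two (n-1 such steps)
  - Converts a nonterminal to terminal (n such steps)
Total = (n-1) + n = 2n - 1
= 2(4) - 1
= 8 - 1
= 7

7


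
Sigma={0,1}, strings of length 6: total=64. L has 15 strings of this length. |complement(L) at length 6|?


Alphabet: {0,1}
String length: 6
Total strings of length 6 = 2^6 = 64
Strings in L = 15
Complement = total - |L|
= 64 - 15
= 49

49


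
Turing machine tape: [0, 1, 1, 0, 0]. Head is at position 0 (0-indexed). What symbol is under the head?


Tape: [0, 1, 1, 0, 0]
Positions: 0 1 2 3 4
Values:    0 1 1 0 0
Head at position 0
tape[0] = 0

0


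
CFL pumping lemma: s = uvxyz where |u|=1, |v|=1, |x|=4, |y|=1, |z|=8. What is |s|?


|s| = |u| + |v| + |x| + |y| + |z|
= 1 + 1 + 4 + 1 + 8
= 2 + 4 + 9
= 6 + 9
= 15

15


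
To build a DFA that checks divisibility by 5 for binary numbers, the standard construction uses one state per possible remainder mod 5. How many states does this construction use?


Divisibility by 5 is tracked via the remainder mod 5: 0, 1, ..., 4
The construction assigns one state to each remainder
Number of remainders = 5

5


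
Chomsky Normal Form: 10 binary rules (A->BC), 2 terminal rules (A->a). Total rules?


CNF allows two rule forms:
  A -> BC (binary): 10 rules
  A -> a (terminal): 2 rules
Total = 10 + 2 = 12

12


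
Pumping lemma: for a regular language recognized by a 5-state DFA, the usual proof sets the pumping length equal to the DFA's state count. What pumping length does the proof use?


Pumping lemma for regular languages (standard proof):
Take p = |Q|, the number of DFA states.
Any string of length >= |Q| passes through |Q|+1 states while reading its first |Q| symbols,
so by pigeonhole some state repeats, giving the loop that can be pumped.
Here |Q| = 5
Therefore the proof uses p = 5

5


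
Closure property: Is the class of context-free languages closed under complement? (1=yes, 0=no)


CFL closure properties:
  Closed under: union, concatenation, Kleene star
  NOT closed under: intersection, complement
Operation 'complement' is in not-closed list -> No (not closed)

0


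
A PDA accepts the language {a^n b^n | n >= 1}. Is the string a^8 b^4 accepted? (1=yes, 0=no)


Language requires equal numbers of a's and b's
PDA pushes for each 'a', pops for each 'b'
Number of a's = 8
Number of b's = 4
8 != 4 -> Reject

0


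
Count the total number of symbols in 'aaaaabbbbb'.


String: 'aaaaabbbbb'
Counting characters:
  'a' appears 5 time(s)
  'b' appears 5 time(s)
Total length = 5 + 5 = 10

10


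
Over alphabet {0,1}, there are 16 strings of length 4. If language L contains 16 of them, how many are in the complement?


Alphabet: {0,1}
String length: 4
Total strings of length 4 = 2^4 = 16
Strings in L = 16
Complement = total - |L|
= 16 - 16
= 0

0


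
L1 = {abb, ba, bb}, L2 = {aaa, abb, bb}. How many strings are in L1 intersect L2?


L1 = {abb, ba, bb}
L2 = {aaa, abb, bb}
Checking each string in L1 against L2:
  'abb': in L2? Yes
  'ba': in L2? No
  'bb': in L2? Yes
Intersection = {abb, bb}
|L1 ∩ L2| = 2

2


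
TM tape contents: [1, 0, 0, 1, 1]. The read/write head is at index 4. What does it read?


Tape: [1, 0, 0, 1, 1]
Positions: 0 1 2 3 4
Values:    1 0 0 1 1
Head at position 4
tape[4] = 1

1


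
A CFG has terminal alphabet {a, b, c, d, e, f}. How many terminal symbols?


Terminal symbols: a, b, c, d, e, f
Counting each: a (#1), b (#2), c (#3), d (#4), e (#5), f (#6)
Total = 6

6


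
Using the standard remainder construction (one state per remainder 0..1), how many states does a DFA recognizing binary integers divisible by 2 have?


Divisibility by 2 is tracked via the remainder mod 2: 0, 1, ..., 1
The construction assigns one state to each remainder
Number of remainders = 2

2


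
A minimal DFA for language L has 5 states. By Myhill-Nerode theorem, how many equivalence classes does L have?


Myhill-Nerode theorem:
Number of equivalence classes = number of states in minimal DFA
Minimal DFA states = 5
Therefore equivalence classes = 5

5


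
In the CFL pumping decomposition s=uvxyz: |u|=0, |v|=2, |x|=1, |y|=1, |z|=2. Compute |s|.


|s| = |u| + |v| + |x| + |y| + |z|
= 0 + 2 + 1 + 1 + 2
= 2 + 1 + 3
= 3 + 3
= 6

6


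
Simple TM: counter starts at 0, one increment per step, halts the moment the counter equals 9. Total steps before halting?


Counter starts at 0. Counting sequence:
  Step 1: counter = 1
  Step 2: counter = 2
  Step 3: counter = 3
  Step 4: counter = 4
  Step 5: counter = 5
  Step 6: counter = 6
  ...
  Step 9: counter = 9
Counter reached 9 -> halt
Total steps = 9

9


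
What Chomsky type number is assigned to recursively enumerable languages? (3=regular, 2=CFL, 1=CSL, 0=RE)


Chomsky hierarchy levels:
  Type 3: Regular (DFA/NFA/regex)
  Type 2: Context-free (PDA)
  Type 1: Context-sensitive
  Type 0: Recursively enumerable (TM)
'recursively enumerable' corresponds to Type 0

0


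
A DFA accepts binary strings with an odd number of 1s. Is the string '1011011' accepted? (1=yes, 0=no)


DFA has 2 states: q_even (start, accept=no) and q_odd
Processing string '1011011' character by character:
  Position 0: read '1', 1-count=1 -> q_odd
  Position 1: read '0', 1-count=1 -> q_odd (no change)
  Position 2: read '1', 1-count=2 -> q_even
  Position 3: read '1', 1-count=3 -> q_odd
  Position 4: read '0', 1-count=3 -> q_odd (no change)
  Position 5: read '1', 1-count=4 -> q_even
  Position 6: read '1', 1-count=5 -> q_odd
Final state: q_odd, total 1s = 5 (odd); the DFA requires an odd count -> accept

1


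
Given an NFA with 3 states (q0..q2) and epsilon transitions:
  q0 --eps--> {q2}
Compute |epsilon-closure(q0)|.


Starting from q0
Initialize closure = {q0}
Follow epsilon from q0 -> add q2
Final closure: {q0, q2}
Size = 2

2


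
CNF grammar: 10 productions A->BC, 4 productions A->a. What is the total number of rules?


CNF allows two rule forms:
  A -> BC (binary): 10 rules
  A -> a (terminal): 4 rules
Total = 10 + 4 = 14

14


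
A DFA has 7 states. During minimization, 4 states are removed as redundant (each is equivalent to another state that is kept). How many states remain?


Original DFA: 7 states
Redundant states removed: 4
Minimized states = original - removed
= 7 - 4
= 3

3


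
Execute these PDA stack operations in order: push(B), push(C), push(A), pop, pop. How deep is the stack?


Tracing stack operations:
  push(B) -> stack = [B], depth=1
  push(C) -> stack = [B,C], depth=2
  push(A) -> stack = [B,C,A], depth=3
  pop -> removed A, stack = [B,C], depth=2
  pop -> removed C, stack = [B], depth=1
Final depth = 1

1
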